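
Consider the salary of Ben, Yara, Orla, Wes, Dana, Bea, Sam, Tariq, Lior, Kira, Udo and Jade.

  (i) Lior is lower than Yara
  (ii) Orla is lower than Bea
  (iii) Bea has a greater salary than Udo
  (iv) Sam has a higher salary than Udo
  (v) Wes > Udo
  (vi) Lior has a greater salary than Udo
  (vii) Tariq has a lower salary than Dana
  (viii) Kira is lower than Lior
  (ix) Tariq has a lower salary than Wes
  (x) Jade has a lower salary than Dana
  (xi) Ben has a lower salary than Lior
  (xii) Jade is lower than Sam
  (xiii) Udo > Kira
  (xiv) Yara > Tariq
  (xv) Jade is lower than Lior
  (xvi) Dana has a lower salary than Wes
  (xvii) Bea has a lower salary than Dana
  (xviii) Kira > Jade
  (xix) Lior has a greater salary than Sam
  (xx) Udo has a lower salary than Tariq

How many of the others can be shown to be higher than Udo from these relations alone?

7

From Udo the given relations immediately reach Tariq, Sam, Lior, Bea, Wes.
From those, Yara, Dana — 7 in total.
Nothing else is reachable above Udo; 7 in all.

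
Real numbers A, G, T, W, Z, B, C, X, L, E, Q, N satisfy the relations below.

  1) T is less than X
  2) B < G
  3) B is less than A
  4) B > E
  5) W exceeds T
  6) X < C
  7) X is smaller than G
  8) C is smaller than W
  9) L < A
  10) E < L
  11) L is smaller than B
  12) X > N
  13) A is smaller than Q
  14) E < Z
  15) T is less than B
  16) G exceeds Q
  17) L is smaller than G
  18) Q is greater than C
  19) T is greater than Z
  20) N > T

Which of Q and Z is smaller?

Z

Link the given pairs in sequence: Z < T; T < N; N < X; X < C; C < Q.
Together: Z < T < N < X < C < Q.
So Z < Q; Z is the smaller of the two.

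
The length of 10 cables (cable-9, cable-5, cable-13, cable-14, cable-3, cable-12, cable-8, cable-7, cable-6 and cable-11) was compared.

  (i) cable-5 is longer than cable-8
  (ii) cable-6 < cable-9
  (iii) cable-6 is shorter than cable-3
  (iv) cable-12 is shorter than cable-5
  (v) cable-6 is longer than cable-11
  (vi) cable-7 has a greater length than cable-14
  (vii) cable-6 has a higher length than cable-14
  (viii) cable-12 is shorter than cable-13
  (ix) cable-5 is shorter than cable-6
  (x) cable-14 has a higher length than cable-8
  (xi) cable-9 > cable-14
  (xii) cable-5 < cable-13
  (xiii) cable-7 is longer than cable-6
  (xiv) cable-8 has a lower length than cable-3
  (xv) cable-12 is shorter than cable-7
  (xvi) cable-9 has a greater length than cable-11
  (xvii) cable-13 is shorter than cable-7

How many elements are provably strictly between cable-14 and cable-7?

1

Chaining upward from cable-14 reaches: cable-6, cable-9, cable-3.
Chaining downward from cable-7 reaches: cable-12, cable-8, cable-5, cable-11, cable-6, cable-13.
Strictly between cable-14 and cable-7 are those in both lists: cable-6 — 1 element.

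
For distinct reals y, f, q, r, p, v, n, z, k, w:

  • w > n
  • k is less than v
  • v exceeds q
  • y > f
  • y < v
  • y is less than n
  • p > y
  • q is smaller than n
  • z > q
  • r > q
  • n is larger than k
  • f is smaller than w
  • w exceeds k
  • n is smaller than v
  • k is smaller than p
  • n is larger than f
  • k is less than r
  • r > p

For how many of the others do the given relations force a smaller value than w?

5

Directly below w: f, k, n.
One step further: q, y (5 so far).
Nothing else is reachable below w; 5 in all.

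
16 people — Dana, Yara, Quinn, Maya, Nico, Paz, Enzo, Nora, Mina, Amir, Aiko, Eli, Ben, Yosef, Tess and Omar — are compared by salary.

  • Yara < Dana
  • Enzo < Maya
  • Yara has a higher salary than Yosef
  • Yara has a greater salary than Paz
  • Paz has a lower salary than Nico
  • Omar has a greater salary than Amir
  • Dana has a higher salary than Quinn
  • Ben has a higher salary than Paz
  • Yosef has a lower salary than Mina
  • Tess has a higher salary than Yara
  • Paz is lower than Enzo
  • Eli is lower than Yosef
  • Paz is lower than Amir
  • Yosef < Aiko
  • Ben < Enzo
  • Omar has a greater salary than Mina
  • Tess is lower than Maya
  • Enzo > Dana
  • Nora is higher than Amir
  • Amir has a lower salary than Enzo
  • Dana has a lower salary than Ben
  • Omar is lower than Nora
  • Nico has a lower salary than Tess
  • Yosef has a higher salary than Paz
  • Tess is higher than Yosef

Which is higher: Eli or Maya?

Eli < Yosef and Yosef < Yara give Eli < Yara.
Then Yara < Dana extends the chain to Dana.
Then Dana < Enzo extends the chain to Enzo.
With Enzo < Maya: Eli < Yosef < Yara < Dana < Enzo < Maya.
So Eli < Maya; Maya is the higher of the two.

Maya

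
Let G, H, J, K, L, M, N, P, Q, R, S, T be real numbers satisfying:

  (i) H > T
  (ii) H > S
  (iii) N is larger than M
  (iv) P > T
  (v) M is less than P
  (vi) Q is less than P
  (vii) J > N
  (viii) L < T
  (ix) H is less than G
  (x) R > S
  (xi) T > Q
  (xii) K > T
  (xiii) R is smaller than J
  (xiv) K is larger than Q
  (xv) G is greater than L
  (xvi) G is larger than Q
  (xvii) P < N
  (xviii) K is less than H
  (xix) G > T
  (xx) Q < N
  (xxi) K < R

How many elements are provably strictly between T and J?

4

The relations place T below J. An element lies strictly between them when it is forced above T and also forced below J.
Above T: {P, K, R, H, N, G}. Below J: {S, L, Q, M, P, K, R, N}.
Intersection: {P, K, R, N} — 4.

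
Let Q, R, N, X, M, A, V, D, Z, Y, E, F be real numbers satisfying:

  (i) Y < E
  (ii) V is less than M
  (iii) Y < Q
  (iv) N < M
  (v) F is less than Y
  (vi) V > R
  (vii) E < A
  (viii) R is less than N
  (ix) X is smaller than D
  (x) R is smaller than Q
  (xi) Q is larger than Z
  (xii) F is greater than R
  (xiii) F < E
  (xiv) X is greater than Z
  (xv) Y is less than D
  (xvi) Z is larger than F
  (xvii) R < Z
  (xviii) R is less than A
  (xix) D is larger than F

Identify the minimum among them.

Chaining upward from R: directly above it, F, V, N, Z, A, Q; then Y, E, M, X, D.
That covers every other element, and nothing is given below R, so R is the minimum.

R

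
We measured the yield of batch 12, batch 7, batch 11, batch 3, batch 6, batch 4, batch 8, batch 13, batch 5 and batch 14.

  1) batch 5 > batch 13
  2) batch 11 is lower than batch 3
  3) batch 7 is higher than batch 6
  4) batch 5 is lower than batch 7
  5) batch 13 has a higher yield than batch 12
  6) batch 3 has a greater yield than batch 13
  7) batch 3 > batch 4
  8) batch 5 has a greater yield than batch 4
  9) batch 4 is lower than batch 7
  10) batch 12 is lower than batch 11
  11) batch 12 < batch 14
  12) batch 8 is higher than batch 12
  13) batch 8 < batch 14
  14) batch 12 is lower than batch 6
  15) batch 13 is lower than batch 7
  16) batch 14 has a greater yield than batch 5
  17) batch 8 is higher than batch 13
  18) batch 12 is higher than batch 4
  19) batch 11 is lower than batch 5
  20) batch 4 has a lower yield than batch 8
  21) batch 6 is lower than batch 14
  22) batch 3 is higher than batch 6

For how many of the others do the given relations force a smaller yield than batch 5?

4

Directly below batch 5: batch 4, batch 13, batch 11.
One step further: batch 12 (4 so far).
No other element is forced below batch 5 by the given relations, so the count is 4.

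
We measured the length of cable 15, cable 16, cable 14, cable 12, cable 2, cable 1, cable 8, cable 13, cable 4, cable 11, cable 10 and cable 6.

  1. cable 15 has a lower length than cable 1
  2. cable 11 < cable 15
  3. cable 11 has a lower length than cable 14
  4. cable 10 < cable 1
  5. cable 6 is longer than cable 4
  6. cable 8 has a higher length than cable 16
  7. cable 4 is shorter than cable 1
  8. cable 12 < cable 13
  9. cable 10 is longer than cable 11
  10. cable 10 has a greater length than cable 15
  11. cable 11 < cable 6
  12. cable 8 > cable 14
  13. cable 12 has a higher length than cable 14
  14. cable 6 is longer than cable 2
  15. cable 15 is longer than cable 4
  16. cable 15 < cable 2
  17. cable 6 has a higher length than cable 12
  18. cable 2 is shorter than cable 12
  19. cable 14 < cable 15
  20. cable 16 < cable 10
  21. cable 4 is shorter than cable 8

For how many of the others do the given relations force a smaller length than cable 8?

4

From cable 8 the given relations immediately reach cable 4, cable 16, cable 14.
From those, cable 11 — 4 in total.
Nothing else is reachable below cable 8; 4 in all.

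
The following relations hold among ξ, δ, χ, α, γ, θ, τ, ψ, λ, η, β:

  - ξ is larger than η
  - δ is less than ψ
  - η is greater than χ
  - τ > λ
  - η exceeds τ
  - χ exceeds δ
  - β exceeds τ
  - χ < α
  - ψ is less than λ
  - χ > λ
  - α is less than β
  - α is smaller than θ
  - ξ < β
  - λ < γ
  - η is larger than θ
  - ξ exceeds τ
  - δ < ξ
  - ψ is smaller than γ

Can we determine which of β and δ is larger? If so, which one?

The relevant relations are δ < ψ; ψ < λ; λ < χ; χ < α; α < θ; θ < η; η < ξ; ξ < β.
Together: δ < ψ < λ < χ < α < θ < η < ξ < β.
So β is larger.

β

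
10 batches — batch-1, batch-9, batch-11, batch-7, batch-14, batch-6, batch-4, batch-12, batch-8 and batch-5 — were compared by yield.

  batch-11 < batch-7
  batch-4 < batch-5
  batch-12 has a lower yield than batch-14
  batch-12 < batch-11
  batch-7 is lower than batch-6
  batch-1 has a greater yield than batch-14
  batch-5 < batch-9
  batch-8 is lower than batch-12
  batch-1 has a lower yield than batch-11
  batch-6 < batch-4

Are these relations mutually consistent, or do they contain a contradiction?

The single ordering batch-8 < batch-12 < batch-14 < batch-1 < batch-11 < batch-7 < batch-6 < batch-4 < batch-5 < batch-9 satisfies every listed relation, so no contradiction arises.

consistent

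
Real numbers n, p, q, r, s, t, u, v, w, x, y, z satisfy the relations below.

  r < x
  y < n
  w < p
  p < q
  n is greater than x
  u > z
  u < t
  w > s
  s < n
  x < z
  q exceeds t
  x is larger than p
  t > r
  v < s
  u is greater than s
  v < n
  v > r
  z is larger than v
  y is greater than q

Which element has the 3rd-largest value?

Chaining the given pairs: r < v < s < w < p < x < z < u < t < q < y < n.
Counting 3 from the largest end gives q.

q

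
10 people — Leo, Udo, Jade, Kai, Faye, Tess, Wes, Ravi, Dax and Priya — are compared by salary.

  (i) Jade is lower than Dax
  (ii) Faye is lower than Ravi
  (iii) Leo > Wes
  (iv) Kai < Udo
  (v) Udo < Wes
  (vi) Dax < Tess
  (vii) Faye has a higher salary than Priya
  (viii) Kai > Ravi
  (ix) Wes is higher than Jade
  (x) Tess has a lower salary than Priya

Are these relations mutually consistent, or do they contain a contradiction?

Every relation is compatible with Jade < Dax < Tess < Priya < Faye < Ravi < Kai < Udo < Wes < Leo; the set is consistent.

consistent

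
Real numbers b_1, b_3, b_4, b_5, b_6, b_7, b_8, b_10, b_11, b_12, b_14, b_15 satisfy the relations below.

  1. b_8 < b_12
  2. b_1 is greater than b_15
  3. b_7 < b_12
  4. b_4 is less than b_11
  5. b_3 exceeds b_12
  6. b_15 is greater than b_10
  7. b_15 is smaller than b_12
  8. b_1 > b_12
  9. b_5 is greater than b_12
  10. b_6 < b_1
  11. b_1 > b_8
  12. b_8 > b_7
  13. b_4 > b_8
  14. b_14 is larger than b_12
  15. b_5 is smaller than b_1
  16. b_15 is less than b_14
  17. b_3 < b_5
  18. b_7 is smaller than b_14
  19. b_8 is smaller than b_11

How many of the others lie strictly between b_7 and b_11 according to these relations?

2

Chaining upward from b_7 reaches: b_8, b_4, b_12, b_3, b_5, b_14, b_1.
Chaining downward from b_11 reaches: b_8, b_4.
Strictly between b_7 and b_11 are those in both lists: b_8, b_4 — 2 elements.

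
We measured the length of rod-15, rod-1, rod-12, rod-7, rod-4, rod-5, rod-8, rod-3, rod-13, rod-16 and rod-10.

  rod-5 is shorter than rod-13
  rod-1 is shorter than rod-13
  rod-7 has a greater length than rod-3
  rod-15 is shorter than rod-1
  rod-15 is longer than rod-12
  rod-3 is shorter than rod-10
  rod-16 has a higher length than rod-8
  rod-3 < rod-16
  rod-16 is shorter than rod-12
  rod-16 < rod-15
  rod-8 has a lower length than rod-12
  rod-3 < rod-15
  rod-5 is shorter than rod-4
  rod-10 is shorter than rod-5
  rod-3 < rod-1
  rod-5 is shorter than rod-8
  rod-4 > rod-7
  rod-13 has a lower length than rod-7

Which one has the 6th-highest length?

Piecing the relations together gives one ordering: rod-3 < rod-10 < rod-5 < rod-8 < rod-16 < rod-12 < rod-15 < rod-1 < rod-13 < rod-7 < rod-4.
The 6th largest is rod-12.

rod-12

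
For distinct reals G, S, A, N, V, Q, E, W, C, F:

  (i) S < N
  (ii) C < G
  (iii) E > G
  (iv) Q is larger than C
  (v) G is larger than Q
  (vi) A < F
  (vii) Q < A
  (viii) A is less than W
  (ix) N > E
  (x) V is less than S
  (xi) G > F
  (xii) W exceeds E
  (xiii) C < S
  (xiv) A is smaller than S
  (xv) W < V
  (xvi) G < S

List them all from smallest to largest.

Nothing is placed below C, so it is least; from there C < Q; Q < A; A < F; F < G; G < E; E < W; W < V; V < S; S < N, each given directly.

C < Q < A < F < G < E < W < V < S < N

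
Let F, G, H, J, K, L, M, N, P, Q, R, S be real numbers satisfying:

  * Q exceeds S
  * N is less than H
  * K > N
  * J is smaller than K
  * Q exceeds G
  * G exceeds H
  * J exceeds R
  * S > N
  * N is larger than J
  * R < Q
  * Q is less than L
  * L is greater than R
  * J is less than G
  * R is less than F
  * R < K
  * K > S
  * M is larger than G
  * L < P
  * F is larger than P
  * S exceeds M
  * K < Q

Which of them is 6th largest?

The consecutive relations fix a unique order: R < J < N < H < G < M < S < K < Q < L < P < F.
The 6th largest is S.

S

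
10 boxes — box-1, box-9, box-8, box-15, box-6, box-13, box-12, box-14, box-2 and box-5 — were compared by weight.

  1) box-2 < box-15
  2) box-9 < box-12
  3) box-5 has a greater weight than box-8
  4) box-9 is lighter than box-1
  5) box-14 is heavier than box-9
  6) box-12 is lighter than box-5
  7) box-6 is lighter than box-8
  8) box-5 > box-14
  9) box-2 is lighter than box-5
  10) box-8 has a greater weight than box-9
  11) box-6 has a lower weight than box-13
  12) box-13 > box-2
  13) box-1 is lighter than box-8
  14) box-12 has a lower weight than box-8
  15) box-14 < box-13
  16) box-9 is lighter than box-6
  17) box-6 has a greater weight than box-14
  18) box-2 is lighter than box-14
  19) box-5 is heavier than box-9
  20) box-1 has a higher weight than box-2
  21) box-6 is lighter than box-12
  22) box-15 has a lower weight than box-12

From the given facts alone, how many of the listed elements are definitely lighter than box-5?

8

The elements the relations force below box-5 are box-9, box-2, box-14, box-6, box-1, box-15, box-12, box-8 — no chain reaches any other.
That is 8.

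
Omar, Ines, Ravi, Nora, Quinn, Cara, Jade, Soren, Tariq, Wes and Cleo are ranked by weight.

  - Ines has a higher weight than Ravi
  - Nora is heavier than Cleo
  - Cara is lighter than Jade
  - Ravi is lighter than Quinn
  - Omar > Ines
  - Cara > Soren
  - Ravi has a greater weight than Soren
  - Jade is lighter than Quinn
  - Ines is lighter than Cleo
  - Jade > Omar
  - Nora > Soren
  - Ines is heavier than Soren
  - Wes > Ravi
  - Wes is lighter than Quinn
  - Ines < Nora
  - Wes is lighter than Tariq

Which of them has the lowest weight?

Soren

Ravi is not least since Soren < Ravi; Ines is not least since Ravi < Ines; Cleo is not least since Ines < Cleo; Omar is not least since Ines < Omar; Cara is not least since Soren < Cara; Wes is not least since Ravi < Wes; Nora is not least since Soren < Nora; Jade is not least since Cara < Jade; Tariq is not least since Wes < Tariq; Quinn is not least since Jade < Quinn.
Only Soren has nothing below it, so Soren is the lowest weight.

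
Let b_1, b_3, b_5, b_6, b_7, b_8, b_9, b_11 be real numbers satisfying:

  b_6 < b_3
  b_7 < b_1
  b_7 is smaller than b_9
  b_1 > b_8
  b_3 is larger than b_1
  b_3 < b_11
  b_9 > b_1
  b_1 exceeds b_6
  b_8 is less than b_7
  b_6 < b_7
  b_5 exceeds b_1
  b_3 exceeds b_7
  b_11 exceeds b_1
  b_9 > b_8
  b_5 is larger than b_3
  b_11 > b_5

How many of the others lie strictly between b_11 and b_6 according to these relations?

4

The relations place b_6 below b_11. An element lies strictly between them when it is forced above b_6 and also forced below b_11.
Above b_6: {b_7, b_1, b_3, b_5, b_9}. Below b_11: {b_8, b_7, b_1, b_3, b_5}.
Intersection: {b_7, b_1, b_3, b_5} — 4.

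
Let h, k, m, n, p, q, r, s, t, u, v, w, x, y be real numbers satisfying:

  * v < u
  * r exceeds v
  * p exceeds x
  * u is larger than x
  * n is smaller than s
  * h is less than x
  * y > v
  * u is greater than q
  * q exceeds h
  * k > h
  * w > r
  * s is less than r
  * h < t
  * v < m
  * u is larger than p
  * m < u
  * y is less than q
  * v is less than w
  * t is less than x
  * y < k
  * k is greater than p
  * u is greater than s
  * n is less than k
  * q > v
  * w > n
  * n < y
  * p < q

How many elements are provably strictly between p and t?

1

The relations place t below p. An element lies strictly between them when it is forced above t and also forced below p.
Above t: {x, q, k, u}. Below p: {h, x}.
Intersection: {x} — 1.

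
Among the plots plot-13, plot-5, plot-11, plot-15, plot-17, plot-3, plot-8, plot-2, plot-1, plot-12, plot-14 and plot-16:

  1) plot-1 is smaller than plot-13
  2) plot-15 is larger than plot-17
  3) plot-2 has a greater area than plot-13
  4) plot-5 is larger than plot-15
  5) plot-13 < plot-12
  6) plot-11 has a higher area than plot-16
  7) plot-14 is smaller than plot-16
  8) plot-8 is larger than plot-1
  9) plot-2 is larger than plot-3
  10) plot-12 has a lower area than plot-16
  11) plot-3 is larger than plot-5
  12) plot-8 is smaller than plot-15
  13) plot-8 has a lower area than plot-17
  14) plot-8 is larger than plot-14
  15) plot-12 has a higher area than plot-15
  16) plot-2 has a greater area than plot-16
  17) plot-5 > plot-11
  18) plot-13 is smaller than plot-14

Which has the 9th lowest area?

plot-11

The consecutive relations fix a unique order: plot-1 < plot-13 < plot-14 < plot-8 < plot-17 < plot-15 < plot-12 < plot-16 < plot-11 < plot-5 < plot-3 < plot-2.
Counting 9 from the smallest end gives plot-11.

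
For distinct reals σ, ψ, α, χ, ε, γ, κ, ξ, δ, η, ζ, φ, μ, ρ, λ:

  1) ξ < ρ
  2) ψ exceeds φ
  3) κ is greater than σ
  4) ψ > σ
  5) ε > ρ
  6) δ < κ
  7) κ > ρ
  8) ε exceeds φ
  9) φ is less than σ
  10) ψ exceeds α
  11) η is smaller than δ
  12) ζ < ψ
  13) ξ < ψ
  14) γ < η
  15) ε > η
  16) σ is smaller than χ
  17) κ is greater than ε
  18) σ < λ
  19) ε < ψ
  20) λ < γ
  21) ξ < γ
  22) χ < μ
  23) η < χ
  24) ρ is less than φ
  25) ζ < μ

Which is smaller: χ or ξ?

ξ

ξ < ρ < φ < σ < λ < γ < η < χ, by transitivity through ρ, φ, σ, λ, γ, η.
So ξ < χ; ξ is the smaller of the two.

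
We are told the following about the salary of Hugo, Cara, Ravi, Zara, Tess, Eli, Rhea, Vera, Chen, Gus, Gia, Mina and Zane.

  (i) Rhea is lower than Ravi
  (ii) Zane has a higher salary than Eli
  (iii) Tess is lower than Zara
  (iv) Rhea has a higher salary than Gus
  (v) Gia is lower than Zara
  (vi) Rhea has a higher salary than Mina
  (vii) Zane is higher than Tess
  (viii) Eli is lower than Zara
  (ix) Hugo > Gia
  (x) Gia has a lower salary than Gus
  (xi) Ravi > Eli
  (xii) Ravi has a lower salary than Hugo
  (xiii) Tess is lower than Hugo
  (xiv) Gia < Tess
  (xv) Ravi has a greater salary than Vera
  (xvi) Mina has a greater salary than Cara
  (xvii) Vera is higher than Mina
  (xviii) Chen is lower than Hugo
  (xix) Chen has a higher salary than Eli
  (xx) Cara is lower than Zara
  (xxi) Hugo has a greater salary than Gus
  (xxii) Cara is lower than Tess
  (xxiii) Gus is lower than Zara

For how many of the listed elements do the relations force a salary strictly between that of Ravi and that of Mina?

2

The relations place Mina below Ravi. An element lies strictly between them when it is forced above Mina and also forced below Ravi.
Above Mina: {Rhea, Vera, Hugo}. Below Ravi: {Eli, Cara, Gia, Gus, Rhea, Vera}.
Intersection: {Rhea, Vera} — 2.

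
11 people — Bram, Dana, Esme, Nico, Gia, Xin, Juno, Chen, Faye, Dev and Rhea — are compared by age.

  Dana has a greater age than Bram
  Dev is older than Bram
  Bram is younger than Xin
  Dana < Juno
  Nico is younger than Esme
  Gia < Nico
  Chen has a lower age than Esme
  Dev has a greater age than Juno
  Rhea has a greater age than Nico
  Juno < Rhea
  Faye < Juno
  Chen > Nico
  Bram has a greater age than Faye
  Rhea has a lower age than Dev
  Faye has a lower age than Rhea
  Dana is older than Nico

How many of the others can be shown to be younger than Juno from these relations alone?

5

The elements the relations force below Juno are Gia, Faye, Bram, Nico, Dana — no chain reaches any other.
That is 5.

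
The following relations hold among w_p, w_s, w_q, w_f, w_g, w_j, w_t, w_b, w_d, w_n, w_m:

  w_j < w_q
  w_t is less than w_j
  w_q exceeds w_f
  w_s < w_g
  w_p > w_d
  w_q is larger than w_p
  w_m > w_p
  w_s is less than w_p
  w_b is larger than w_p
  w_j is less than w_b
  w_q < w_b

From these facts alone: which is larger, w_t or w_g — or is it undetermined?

undetermined

Following every chain through w_t: above w_t we get w_j, w_q, w_b.
w_g is not reached, and no chain runs the other way from w_g to w_t.
So the given relations leave the order of w_t and w_g undetermined.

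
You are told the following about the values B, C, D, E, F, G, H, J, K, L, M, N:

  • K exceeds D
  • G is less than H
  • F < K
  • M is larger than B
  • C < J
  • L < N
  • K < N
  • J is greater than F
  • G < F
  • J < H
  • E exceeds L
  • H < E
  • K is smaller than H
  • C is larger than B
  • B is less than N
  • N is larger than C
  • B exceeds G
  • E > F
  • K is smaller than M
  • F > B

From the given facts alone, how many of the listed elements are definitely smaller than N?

7

The elements the relations force below N are D, G, B, L, F, C, K — no chain reaches any other.
That is 7.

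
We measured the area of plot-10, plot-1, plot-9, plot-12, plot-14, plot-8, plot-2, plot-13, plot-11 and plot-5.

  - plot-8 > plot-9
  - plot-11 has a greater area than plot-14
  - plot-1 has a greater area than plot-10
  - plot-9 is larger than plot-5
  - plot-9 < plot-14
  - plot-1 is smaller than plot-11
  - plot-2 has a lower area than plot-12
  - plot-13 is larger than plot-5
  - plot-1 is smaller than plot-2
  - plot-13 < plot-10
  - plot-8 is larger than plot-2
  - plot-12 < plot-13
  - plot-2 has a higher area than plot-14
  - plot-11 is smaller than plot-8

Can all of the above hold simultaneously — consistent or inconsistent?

We have plot-1 < plot-2 stated directly, yet also plot-2 < plot-12 < plot-13 < plot-10 < plot-1 by chaining the others — so plot-2 < plot-1. Contradiction.

inconsistent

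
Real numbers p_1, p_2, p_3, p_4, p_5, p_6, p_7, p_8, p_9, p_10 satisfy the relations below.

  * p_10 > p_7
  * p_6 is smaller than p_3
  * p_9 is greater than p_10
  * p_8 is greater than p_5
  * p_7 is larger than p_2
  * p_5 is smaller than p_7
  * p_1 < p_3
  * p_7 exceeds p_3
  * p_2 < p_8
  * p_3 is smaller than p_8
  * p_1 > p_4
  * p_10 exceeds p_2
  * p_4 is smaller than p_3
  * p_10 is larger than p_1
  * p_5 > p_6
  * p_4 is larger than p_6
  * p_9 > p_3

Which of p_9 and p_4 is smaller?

p_4

p_4 < p_1 < p_3 < p_7 < p_10 < p_9, by transitivity through p_1, p_3, p_7, p_10.
So p_4 < p_9; p_4 is the smaller of the two.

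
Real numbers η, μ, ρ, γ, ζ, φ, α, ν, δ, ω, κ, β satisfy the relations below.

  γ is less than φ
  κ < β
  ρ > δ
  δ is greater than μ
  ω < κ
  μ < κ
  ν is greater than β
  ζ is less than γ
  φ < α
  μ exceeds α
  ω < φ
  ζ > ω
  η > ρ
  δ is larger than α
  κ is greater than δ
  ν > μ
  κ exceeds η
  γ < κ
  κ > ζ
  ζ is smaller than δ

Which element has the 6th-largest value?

Chaining the given pairs: ω < ζ < γ < φ < α < μ < δ < ρ < η < κ < β < ν.
The 6th largest is δ.

δ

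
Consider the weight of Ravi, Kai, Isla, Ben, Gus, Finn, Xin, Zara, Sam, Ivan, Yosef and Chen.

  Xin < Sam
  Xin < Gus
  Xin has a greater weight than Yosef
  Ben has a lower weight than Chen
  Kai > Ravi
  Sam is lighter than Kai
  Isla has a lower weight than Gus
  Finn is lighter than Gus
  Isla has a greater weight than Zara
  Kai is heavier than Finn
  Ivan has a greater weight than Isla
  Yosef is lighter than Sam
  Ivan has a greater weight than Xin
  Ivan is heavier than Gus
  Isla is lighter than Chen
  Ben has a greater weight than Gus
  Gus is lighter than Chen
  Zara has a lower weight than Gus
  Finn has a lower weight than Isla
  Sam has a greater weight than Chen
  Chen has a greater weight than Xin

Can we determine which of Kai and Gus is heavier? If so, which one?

Kai

Chaining the given relations: Gus < Ben < Chen < Sam < Kai.
So Kai is heavier.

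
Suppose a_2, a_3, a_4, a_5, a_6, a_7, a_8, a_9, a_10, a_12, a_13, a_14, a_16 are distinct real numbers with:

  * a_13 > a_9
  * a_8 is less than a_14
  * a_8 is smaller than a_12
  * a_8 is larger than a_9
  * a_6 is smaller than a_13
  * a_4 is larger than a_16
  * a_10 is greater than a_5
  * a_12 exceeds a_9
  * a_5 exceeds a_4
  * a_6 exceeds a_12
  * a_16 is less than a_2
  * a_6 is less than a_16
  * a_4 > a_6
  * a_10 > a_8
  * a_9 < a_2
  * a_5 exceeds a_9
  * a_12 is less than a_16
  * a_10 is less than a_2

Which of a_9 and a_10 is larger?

a_10

Link the given pairs in sequence: a_9 < a_8; a_8 < a_12; a_12 < a_6; a_6 < a_16; a_16 < a_4; a_4 < a_5; a_5 < a_10.
Together: a_9 < a_8 < a_12 < a_6 < a_16 < a_4 < a_5 < a_10.
So a_9 < a_10; a_10 is the larger of the two.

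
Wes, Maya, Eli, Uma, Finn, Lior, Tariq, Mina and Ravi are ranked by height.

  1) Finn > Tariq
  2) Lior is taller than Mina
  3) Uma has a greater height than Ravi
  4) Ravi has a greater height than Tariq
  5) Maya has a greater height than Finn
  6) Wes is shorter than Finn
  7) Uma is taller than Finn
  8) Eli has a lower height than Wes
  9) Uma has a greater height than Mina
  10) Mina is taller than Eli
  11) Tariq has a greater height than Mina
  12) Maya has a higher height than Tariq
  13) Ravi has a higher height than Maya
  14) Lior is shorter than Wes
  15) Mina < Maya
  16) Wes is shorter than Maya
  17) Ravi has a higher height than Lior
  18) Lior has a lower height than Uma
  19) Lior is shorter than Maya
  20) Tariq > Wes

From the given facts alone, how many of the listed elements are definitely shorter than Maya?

The elements the relations force below Maya are Eli, Mina, Lior, Wes, Tariq, Finn — no chain reaches any other.
That is 6.

6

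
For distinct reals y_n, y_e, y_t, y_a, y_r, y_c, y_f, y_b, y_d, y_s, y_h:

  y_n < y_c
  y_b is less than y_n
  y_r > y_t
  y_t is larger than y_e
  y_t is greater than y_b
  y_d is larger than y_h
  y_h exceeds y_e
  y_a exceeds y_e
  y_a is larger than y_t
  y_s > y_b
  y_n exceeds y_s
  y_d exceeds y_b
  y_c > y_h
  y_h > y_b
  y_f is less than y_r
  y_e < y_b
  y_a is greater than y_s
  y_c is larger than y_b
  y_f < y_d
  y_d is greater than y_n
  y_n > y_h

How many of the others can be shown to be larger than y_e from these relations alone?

9

The elements the relations force above y_e are y_b, y_h, y_s, y_n, y_t, y_d, y_r, y_a, y_c — no chain reaches any other.
That is 9.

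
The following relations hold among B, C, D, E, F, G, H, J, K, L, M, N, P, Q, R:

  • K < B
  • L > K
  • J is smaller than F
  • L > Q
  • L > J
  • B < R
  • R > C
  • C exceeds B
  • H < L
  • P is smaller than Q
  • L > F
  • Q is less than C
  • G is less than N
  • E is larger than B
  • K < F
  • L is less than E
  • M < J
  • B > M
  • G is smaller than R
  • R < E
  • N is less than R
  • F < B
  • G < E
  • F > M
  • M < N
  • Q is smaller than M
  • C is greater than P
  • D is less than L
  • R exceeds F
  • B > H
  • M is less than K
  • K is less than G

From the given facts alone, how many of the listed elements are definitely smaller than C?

8

The elements the relations force below C are P, Q, M, H, J, K, F, B — no chain reaches any other.
That is 8.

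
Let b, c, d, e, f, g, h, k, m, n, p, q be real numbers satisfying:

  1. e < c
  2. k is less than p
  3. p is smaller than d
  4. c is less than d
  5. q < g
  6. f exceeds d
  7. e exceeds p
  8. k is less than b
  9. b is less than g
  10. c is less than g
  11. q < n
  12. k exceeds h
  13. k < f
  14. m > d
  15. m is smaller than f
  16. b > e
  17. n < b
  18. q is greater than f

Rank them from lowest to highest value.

h < k < p < e < c < d < m < f < q < n < b < g

Nothing is placed below h, so it is least; from there h < k; k < p; p < e; e < c; c < d; d < m; m < f; f < q; q < n; n < b; b < g, each given directly.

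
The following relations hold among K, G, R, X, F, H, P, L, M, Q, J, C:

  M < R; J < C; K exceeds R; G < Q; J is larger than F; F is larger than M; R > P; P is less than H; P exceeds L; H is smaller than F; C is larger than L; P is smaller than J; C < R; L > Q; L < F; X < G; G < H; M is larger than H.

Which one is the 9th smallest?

The consecutive relations fix a unique order: X < G < Q < L < P < H < M < F < J < C < R < K.
The 9th smallest is J.

J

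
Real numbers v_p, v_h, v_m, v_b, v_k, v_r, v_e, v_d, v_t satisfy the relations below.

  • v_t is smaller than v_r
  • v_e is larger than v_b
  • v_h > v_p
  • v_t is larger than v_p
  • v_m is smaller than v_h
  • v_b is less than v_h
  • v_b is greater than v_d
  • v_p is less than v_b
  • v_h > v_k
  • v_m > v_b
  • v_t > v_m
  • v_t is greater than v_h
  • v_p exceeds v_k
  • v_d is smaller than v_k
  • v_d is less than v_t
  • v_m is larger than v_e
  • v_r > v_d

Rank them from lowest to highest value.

v_d < v_k < v_p < v_b < v_e < v_m < v_h < v_t < v_r

Each adjacent pair is fixed by a given relation: v_d < v_k; v_k < v_p; v_p < v_b; v_b < v_e; v_e < v_m; v_m < v_h; v_h < v_t; v_t < v_r. Chaining them end to end gives the full order.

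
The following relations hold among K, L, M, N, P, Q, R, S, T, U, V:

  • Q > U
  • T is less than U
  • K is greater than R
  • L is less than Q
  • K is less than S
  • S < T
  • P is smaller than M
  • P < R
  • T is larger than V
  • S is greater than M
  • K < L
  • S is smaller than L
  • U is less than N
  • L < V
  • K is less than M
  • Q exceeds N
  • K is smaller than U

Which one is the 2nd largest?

Piecing the relations together gives one ordering: P < R < K < M < S < L < V < T < U < N < Q.
Counting 2 from the largest end gives N.

N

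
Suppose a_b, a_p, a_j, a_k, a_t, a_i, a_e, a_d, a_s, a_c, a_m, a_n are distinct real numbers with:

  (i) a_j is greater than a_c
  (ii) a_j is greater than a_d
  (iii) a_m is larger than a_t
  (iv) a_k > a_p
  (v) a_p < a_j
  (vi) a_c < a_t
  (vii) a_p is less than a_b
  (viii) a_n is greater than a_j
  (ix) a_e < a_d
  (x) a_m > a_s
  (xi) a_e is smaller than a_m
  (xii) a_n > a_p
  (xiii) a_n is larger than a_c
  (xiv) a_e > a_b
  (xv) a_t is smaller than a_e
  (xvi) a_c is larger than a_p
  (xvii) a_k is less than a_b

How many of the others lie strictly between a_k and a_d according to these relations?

Chaining upward from a_k reaches: a_b, a_e, a_j, a_n, a_m.
Chaining downward from a_d reaches: a_p, a_c, a_t, a_b, a_e.
Strictly between a_k and a_d are those in both lists: a_b, a_e — 2 elements.

2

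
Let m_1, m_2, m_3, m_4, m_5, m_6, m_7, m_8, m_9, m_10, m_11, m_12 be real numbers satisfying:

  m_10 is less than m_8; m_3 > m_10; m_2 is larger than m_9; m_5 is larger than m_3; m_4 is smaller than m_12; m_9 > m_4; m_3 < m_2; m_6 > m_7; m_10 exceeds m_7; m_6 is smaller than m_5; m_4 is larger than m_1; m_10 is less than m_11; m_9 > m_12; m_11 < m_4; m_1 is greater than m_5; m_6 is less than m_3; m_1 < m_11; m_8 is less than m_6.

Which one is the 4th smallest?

m_6

The consecutive relations fix a unique order: m_7 < m_10 < m_8 < m_6 < m_3 < m_5 < m_1 < m_11 < m_4 < m_12 < m_9 < m_2.
The 4th smallest is m_6.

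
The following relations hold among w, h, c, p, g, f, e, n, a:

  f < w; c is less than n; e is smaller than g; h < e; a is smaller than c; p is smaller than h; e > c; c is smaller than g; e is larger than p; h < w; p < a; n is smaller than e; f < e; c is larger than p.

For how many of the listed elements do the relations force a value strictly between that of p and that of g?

5

Chaining upward from p reaches: a, c, n, h, e, w.
Chaining downward from g reaches: a, c, f, n, h, e.
Strictly between p and g are those in both lists: a, c, n, h, e — 5 elements.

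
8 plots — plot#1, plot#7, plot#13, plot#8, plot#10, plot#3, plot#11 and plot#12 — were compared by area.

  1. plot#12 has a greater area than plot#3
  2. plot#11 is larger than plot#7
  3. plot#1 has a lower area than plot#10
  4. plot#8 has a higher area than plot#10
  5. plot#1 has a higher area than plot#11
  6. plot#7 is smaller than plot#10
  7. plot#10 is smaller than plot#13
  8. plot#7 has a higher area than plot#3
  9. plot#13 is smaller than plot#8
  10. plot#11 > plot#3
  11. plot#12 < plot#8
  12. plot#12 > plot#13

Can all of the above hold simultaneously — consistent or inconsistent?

consistent

The single ordering plot#3 < plot#7 < plot#11 < plot#1 < plot#10 < plot#13 < plot#12 < plot#8 satisfies every listed relation, so no contradiction arises.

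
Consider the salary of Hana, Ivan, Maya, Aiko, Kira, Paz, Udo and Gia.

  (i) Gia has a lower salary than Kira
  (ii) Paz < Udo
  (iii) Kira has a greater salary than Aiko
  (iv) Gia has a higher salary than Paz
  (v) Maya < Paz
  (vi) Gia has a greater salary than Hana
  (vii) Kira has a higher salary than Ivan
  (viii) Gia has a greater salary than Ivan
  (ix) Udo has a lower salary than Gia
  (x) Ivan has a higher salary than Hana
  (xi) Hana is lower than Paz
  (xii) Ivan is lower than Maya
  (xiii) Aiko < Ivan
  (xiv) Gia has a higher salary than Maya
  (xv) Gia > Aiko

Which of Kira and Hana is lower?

Hana

Hana < Ivan and Ivan < Maya give Hana < Maya.
With Maya < Paz: Hana < Ivan < Maya < Paz.
Then Paz < Udo extends the chain to Udo.
With Udo < Gia: Hana < Ivan < Maya < Paz < Udo < Gia.
Then Gia < Kira extends the chain to Kira.
So Hana < Kira; Hana is the lower of the two.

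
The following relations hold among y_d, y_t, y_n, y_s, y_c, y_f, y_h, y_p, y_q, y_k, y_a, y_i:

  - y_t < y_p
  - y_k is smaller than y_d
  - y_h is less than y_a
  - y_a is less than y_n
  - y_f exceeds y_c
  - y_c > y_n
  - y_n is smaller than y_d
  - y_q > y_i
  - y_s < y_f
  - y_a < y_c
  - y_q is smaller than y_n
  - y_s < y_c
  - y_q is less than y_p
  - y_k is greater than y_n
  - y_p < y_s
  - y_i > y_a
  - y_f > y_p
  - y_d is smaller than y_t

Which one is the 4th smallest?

Piecing the relations together gives one ordering: y_h < y_a < y_i < y_q < y_n < y_k < y_d < y_t < y_p < y_s < y_c < y_f.
The 4th smallest is y_q.

y_q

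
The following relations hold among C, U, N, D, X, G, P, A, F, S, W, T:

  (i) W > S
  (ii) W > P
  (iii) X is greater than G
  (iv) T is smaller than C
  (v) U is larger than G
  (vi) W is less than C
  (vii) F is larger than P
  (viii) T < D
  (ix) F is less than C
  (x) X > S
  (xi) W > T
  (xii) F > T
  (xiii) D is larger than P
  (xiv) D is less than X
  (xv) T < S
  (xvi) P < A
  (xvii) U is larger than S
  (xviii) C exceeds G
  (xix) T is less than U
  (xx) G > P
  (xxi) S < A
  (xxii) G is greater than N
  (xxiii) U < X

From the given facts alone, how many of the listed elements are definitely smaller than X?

The elements the relations force below X are N, T, P, S, G, D, U — no chain reaches any other.
That is 7.

7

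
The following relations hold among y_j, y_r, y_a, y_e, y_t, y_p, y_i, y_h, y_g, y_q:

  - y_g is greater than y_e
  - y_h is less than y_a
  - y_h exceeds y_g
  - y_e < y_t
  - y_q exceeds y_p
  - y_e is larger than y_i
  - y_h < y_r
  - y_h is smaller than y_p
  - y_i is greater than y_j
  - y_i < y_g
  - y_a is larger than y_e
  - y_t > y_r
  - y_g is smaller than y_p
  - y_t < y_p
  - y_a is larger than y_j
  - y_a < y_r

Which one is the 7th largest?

y_g

Chaining the given pairs: y_j < y_i < y_e < y_g < y_h < y_a < y_r < y_t < y_p < y_q.
The 7th largest is y_g.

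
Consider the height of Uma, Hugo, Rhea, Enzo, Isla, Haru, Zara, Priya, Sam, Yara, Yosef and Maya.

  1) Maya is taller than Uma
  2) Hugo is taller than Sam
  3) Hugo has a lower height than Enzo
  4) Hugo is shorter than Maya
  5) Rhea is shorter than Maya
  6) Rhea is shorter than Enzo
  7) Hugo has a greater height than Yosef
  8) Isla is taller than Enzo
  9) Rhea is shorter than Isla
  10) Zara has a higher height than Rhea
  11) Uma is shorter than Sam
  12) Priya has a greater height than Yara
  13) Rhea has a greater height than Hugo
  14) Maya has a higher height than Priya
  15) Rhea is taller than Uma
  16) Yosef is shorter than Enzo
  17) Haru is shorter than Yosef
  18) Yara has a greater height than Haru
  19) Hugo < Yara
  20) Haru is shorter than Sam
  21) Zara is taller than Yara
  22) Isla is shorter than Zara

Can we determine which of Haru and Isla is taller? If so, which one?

Link the given pairs in sequence: Haru < Yosef; Yosef < Hugo; Hugo < Rhea; Rhea < Enzo; Enzo < Isla.
Together: Haru < Yosef < Hugo < Rhea < Enzo < Isla.
So Isla is taller.

Isla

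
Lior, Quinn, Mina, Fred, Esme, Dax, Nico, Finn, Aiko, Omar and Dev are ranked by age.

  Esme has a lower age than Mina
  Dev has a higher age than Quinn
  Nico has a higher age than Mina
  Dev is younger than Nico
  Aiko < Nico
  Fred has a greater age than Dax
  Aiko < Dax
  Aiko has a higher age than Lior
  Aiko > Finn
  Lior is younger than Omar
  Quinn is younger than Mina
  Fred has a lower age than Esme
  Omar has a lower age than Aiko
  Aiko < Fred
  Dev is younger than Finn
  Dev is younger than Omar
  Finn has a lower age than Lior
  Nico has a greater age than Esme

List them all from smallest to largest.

Nothing is placed below Quinn, so it is least; from there Quinn < Dev; Dev < Finn; Finn < Lior; Lior < Omar; Omar < Aiko; Aiko < Dax; Dax < Fred; Fred < Esme; Esme < Mina; Mina < Nico, each given directly.

Quinn < Dev < Finn < Lior < Omar < Aiko < Dax < Fred < Esme < Mina < Nico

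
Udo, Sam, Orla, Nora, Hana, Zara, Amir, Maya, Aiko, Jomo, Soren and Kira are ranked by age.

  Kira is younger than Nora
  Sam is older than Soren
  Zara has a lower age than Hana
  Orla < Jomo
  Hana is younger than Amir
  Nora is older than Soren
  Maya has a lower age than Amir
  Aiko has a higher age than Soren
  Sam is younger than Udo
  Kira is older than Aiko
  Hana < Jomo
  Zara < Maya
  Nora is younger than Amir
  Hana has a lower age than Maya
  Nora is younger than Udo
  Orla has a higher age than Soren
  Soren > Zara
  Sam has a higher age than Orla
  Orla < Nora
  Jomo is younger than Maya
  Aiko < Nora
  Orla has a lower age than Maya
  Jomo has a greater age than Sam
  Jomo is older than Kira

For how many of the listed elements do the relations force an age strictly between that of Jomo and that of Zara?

6

Chaining upward from Zara reaches: Soren, Aiko, Orla, Hana, Kira, Sam, Nora, Maya, Amir, Udo.
Chaining downward from Jomo reaches: Soren, Aiko, Orla, Hana, Kira, Sam.
Strictly between Zara and Jomo are those in both lists: Soren, Aiko, Orla, Hana, Kira, Sam — 6 elements.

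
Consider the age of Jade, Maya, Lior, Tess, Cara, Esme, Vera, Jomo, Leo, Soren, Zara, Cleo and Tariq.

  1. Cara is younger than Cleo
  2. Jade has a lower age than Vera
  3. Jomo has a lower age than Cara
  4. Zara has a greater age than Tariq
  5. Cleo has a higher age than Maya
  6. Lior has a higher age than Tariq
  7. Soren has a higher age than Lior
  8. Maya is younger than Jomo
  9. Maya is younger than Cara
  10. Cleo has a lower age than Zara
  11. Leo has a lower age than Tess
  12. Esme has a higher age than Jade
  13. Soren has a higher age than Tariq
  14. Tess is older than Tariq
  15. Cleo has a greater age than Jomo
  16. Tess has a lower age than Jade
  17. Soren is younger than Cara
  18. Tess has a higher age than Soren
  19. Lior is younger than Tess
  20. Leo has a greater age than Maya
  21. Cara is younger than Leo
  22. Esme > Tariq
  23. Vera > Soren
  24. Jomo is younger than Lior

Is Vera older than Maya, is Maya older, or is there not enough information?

Vera

Chaining the given relations: Maya < Jomo < Lior < Soren < Cara < Leo < Tess < Jade < Vera.
So Vera is older.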